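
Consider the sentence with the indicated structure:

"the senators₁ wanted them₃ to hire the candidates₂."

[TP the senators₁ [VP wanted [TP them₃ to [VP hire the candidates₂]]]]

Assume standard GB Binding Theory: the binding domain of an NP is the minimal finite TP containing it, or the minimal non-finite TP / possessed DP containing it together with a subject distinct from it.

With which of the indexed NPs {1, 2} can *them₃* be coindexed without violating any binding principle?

*them* is a pronoun, so Principle B applies: it must be free in its binding domain.
Binding domain of *them₃*: the matrix TP, whose subject is the senators₁.
*the senators₁* c-commands the pronoun within its binding domain → coindexation would violate Principle B.
*the candidates₂*: the pronoun c-commands this R-expression → coindexation would violate Principle C on *the candidates₂*.

none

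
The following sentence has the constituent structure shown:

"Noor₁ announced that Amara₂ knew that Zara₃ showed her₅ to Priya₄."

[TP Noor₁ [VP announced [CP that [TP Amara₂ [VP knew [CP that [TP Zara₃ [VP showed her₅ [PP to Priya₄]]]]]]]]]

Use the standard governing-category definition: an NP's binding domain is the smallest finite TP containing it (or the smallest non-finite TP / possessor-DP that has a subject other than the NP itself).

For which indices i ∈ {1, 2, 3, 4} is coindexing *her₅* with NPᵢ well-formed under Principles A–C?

{1, 2}

*her* is a pronoun, so Principle B applies: it must be free in its binding domain.
Binding domain of *her₅*: the embedded TP, whose subject is Zara₃.
*Noor₁* c-commands the pronoun but from outside its binding domain, and is not c-commanded by it → coindexation permitted.
*Amara₂* c-commands the pronoun but from outside its binding domain, and is not c-commanded by it → coindexation permitted.
*Zara₃* c-commands the pronoun within its binding domain → coindexation would violate Principle B.
*Priya₄*: the pronoun c-commands this R-expression → coindexation would violate Principle C on *Priya₄*.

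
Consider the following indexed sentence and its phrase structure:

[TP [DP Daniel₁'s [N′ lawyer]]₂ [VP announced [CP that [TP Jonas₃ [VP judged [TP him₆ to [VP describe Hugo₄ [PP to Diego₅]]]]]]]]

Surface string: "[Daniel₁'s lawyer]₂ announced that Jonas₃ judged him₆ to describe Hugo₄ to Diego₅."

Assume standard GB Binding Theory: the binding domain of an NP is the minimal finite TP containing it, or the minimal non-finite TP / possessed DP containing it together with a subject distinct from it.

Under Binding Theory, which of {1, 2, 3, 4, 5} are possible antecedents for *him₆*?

*him* is a pronoun, so Principle B applies: it must be free in its binding domain.
Binding domain of *him₆*: the embedded TP, whose subject is Jonas₃.
*Daniel₁* and the pronoun do not c-command one another → neither Principle B nor Principle C is at stake; coindexation permitted.
*[Daniel₁'s lawyer]₂* c-commands the pronoun but from outside its binding domain, and is not c-commanded by it → coindexation permitted.
*Jonas₃* c-commands the pronoun within its binding domain → coindexation would violate Principle B.
*Hugo₄*: the pronoun c-commands this R-expression → coindexation would violate Principle C on *Hugo₄*.
*Diego₅*: the pronoun c-commands this R-expression → coindexation would violate Principle C on *Diego₅*.

{1, 2}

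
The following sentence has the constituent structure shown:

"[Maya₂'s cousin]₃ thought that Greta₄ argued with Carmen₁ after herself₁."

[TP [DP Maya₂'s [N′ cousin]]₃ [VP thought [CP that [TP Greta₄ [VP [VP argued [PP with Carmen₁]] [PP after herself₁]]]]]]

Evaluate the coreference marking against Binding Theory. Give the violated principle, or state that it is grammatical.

Principle A

The two coindexed NPs are *Carmen₁* and *herself₁*.
*herself₁* is an anaphor. Principle A requires it to be bound within its binding domain — the embedded TP, whose subject is Greta₄.
Within that domain it is c-commanded by *Greta₄*, which does not share its index.
*Carmen₁* does not c-command the anaphor at all.
The anaphor is unbound in its domain → Principle A violation.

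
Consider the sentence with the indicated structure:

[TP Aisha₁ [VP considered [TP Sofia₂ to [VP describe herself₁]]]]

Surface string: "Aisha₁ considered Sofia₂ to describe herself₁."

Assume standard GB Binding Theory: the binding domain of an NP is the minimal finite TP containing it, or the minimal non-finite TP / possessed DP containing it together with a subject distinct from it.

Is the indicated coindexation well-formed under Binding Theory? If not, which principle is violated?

The two coindexed NPs are *Aisha₁* and *herself₁*.
*herself₁* is an anaphor. Principle A requires it to be bound within its binding domain — the embedded TP, whose subject is Sofia₂.
Within that domain it is c-commanded by *Sofia₂*, which does not share its index.
*Aisha₁* does c-command the anaphor, but from outside its binding domain.
The anaphor is unbound in its domain → Principle A violation.

Principle A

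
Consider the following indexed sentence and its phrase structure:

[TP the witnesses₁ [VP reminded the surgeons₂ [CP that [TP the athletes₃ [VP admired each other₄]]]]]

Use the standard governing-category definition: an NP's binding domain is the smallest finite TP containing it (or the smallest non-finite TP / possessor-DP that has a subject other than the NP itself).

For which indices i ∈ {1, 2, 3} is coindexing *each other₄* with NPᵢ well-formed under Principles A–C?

{3}

*each other* is an anaphor, so Principle A applies: it must be bound in its binding domain.
Binding domain of *each other₄*: the embedded TP, whose subject is the athletes₃.
*the witnesses₁* c-commands the anaphor but is outside its binding domain → cannot satisfy Principle A.
*the surgeons₂* c-commands the anaphor but is outside its binding domain → cannot satisfy Principle A.
*the athletes₃* c-commands the anaphor within its binding domain → licit binder.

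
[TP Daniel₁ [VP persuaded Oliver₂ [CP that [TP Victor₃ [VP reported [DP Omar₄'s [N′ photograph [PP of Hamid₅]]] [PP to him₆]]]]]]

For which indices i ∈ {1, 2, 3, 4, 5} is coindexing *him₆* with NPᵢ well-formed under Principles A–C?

{1, 2, 4, 5}

*him* is a pronoun, so Principle B applies: it must be free in its binding domain.
Binding domain of *him₆*: the embedded TP, whose subject is Victor₃.
*Daniel₁* c-commands the pronoun but from outside its binding domain, and is not c-commanded by it → coindexation permitted.
*Oliver₂* c-commands the pronoun but from outside its binding domain, and is not c-commanded by it → coindexation permitted.
*Victor₃* c-commands the pronoun within its binding domain → coindexation would violate Principle B.
*Omar₄* and the pronoun do not c-command one another → neither Principle B nor Principle C is at stake; coindexation permitted.
*Hamid₅* and the pronoun do not c-command one another → neither Principle B nor Principle C is at stake; coindexation permitted.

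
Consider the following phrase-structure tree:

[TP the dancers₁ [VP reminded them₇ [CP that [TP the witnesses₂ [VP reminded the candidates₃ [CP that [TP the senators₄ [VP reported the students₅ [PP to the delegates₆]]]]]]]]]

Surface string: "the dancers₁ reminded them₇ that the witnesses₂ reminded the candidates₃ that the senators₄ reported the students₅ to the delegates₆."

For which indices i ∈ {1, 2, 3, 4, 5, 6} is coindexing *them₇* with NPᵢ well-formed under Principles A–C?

*them* is a pronoun, so Principle B applies: it must be free in its binding domain.
Binding domain of *them₇*: the matrix TP, whose subject is the dancers₁.
*the dancers₁* c-commands the pronoun within its binding domain → coindexation would violate Principle B.
*the witnesses₂*: the pronoun c-commands this R-expression → coindexation would violate Principle C on *the witnesses₂*.
*the candidates₃*: the pronoun c-commands this R-expression → coindexation would violate Principle C on *the candidates₃*.
*the senators₄*: the pronoun c-commands this R-expression → coindexation would violate Principle C on *the senators₄*.
*the students₅*: the pronoun c-commands this R-expression → coindexation would violate Principle C on *the students₅*.
*the delegates₆*: the pronoun c-commands this R-expression → coindexation would violate Principle C on *the delegates₆*.

none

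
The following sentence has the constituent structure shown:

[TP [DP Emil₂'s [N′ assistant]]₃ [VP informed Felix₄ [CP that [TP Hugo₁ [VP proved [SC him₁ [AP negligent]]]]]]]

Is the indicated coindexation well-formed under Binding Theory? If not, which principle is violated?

Principle B

The two coindexed NPs are *Hugo₁* and *him₁*.
*him₁* is a pronoun. Its binding domain is the embedded TP, whose subject is Hugo₁.
*Hugo₁* c-commands it within that domain and carries the same index.
The pronoun is locally bound → Principle B violation.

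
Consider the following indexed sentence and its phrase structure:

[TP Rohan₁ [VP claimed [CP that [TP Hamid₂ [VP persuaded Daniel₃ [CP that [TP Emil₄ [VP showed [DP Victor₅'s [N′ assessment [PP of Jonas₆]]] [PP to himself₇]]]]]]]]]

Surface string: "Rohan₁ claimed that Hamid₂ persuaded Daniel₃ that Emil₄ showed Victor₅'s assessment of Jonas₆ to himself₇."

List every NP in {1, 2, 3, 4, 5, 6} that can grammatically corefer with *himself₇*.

*himself* is an anaphor, so Principle A applies: it must be bound in its binding domain.
Binding domain of *himself₇*: the embedded TP, whose subject is Emil₄.
*Rohan₁* c-commands the anaphor but is outside its binding domain → cannot satisfy Principle A.
*Hamid₂* c-commands the anaphor but is outside its binding domain → cannot satisfy Principle A.
*Daniel₃* c-commands the anaphor but is outside its binding domain → cannot satisfy Principle A.
*Emil₄* c-commands the anaphor within its binding domain → licit binder.
*Victor₅* does not c-command the anaphor → cannot bind it.
*Jonas₆* does not c-command the anaphor → cannot bind it.

{4}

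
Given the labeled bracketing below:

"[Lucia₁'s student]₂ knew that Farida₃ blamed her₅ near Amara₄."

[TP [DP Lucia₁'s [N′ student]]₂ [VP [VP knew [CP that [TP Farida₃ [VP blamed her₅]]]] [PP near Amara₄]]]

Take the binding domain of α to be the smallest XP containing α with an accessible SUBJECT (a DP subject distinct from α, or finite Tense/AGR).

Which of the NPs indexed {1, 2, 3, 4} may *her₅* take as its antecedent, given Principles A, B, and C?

{1, 2, 4}

*her* is a pronoun, so Principle B applies: it must be free in its binding domain.
Binding domain of *her₅*: the embedded TP, whose subject is Farida₃.
*Lucia₁* and the pronoun do not c-command one another → neither Principle B nor Principle C is at stake; coindexation permitted.
*[Lucia₁'s student]₂* c-commands the pronoun but from outside its binding domain, and is not c-commanded by it → coindexation permitted.
*Farida₃* c-commands the pronoun within its binding domain → coindexation would violate Principle B.
*Amara₄* and the pronoun do not c-command one another → neither Principle B nor Principle C is at stake; coindexation permitted.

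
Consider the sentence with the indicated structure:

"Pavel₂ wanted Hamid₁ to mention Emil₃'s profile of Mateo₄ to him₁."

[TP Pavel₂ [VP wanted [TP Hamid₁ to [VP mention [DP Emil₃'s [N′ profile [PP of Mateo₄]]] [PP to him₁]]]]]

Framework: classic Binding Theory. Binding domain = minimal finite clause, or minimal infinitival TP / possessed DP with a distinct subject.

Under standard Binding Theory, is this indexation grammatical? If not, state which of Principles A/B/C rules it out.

The two coindexed NPs are *Hamid₁* and *him₁*.
*him₁* is a pronoun. Its binding domain is the embedded TP, whose subject is Hamid₁.
*Hamid₁* c-commands it within that domain and carries the same index.
The pronoun is locally bound → Principle B violation.

Principle B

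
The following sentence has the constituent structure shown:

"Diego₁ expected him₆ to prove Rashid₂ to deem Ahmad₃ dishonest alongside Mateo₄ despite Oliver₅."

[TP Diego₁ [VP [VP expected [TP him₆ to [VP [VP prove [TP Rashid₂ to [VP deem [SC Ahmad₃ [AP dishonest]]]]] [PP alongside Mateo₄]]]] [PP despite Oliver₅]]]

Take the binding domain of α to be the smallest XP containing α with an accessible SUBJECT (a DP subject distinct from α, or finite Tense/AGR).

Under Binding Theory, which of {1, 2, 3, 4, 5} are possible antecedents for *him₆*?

*him* is a pronoun, so Principle B applies: it must be free in its binding domain.
Binding domain of *him₆*: the matrix TP, whose subject is Diego₁.
*Diego₁* c-commands the pronoun within its binding domain → coindexation would violate Principle B.
*Rashid₂*: the pronoun c-commands this R-expression → coindexation would violate Principle C on *Rashid₂*.
*Ahmad₃*: the pronoun c-commands this R-expression → coindexation would violate Principle C on *Ahmad₃*.
*Mateo₄*: the pronoun c-commands this R-expression → coindexation would violate Principle C on *Mateo₄*.
*Oliver₅* and the pronoun do not c-command one another → neither Principle B nor Principle C is at stake; coindexation permitted.

{5}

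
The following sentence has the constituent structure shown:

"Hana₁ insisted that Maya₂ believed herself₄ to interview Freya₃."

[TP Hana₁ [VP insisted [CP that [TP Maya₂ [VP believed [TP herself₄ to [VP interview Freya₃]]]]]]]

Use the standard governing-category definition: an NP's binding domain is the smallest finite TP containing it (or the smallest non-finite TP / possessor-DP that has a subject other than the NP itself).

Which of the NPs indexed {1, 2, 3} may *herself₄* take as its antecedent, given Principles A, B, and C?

*herself* is an anaphor, so Principle A applies: it must be bound in its binding domain.
Binding domain of *herself₄*: the embedded TP, whose subject is Maya₂.
*Hana₁* c-commands the anaphor but is outside its binding domain → cannot satisfy Principle A.
*Maya₂* c-commands the anaphor within its binding domain → licit binder.
*Freya₃* does not c-command the anaphor → cannot bind it.

{2}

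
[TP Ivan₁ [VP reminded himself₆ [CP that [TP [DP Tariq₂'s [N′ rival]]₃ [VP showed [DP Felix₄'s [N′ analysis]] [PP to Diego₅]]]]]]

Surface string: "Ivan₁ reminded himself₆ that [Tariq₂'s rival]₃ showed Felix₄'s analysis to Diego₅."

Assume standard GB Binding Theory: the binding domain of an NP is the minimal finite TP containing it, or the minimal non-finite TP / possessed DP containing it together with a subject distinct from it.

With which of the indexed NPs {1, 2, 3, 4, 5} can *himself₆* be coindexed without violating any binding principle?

{1}

*himself* is an anaphor, so Principle A applies: it must be bound in its binding domain.
Binding domain of *himself₆*: the matrix TP, whose subject is Ivan₁.
*Ivan₁* c-commands the anaphor within its binding domain → licit binder.
*Tariq₂* does not c-command the anaphor → cannot bind it.
*[Tariq₂'s rival]₃* does not c-command the anaphor → cannot bind it.
*Felix₄* does not c-command the anaphor → cannot bind it.
*Diego₅* does not c-command the anaphor → cannot bind it.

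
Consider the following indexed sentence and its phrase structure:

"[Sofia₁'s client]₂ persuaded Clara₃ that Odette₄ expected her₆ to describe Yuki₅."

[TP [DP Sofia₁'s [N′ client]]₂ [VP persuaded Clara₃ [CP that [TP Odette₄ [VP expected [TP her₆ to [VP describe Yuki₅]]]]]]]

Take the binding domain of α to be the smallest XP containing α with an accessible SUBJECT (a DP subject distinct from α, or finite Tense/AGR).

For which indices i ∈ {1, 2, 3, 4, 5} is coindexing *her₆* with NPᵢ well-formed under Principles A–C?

{1, 2, 3}

*her* is a pronoun, so Principle B applies: it must be free in its binding domain.
Binding domain of *her₆*: the embedded TP, whose subject is Odette₄.
*Sofia₁* and the pronoun do not c-command one another → neither Principle B nor Principle C is at stake; coindexation permitted.
*[Sofia₁'s client]₂* c-commands the pronoun but from outside its binding domain, and is not c-commanded by it → coindexation permitted.
*Clara₃* c-commands the pronoun but from outside its binding domain, and is not c-commanded by it → coindexation permitted.
*Odette₄* c-commands the pronoun within its binding domain → coindexation would violate Principle B.
*Yuki₅*: the pronoun c-commands this R-expression → coindexation would violate Principle C on *Yuki₅*.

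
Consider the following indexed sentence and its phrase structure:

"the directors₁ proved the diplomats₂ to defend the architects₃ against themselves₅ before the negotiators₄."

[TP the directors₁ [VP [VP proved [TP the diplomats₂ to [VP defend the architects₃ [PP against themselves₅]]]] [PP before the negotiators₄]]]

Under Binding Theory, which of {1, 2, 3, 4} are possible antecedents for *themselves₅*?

*themselves* is an anaphor, so Principle A applies: it must be bound in its binding domain.
Binding domain of *themselves₅*: the embedded TP, whose subject is the diplomats₂.
*the directors₁* c-commands the anaphor but is outside its binding domain → cannot satisfy Principle A.
*the diplomats₂* c-commands the anaphor within its binding domain → licit binder.
*the architects₃* c-commands the anaphor within its binding domain → licit binder.
*the negotiators₄* does not c-command the anaphor → cannot bind it.

{2, 3}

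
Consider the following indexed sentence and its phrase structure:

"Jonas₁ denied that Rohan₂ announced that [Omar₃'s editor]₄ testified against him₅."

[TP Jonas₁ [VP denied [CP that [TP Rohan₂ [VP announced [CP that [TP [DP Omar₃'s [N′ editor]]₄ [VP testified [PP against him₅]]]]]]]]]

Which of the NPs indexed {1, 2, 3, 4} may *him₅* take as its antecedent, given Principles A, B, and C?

{1, 2, 3}

*him* is a pronoun, so Principle B applies: it must be free in its binding domain.
Binding domain of *him₅*: the embedded TP, whose subject is [Omar₃'s editor]₄.
*Jonas₁* c-commands the pronoun but from outside its binding domain, and is not c-commanded by it → coindexation permitted.
*Rohan₂* c-commands the pronoun but from outside its binding domain, and is not c-commanded by it → coindexation permitted.
*Omar₃* and the pronoun do not c-command one another → neither Principle B nor Principle C is at stake; coindexation permitted.
*[Omar₃'s editor]₄* c-commands the pronoun within its binding domain → coindexation would violate Principle B.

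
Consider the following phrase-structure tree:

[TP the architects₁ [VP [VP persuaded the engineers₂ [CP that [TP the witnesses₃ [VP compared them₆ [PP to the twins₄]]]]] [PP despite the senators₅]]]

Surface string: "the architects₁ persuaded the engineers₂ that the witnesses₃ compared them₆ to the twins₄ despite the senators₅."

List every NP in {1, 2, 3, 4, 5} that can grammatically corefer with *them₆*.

{1, 2, 5}

*them* is a pronoun, so Principle B applies: it must be free in its binding domain.
Binding domain of *them₆*: the embedded TP, whose subject is the witnesses₃.
*the architects₁* c-commands the pronoun but from outside its binding domain, and is not c-commanded by it → coindexation permitted.
*the engineers₂* c-commands the pronoun but from outside its binding domain, and is not c-commanded by it → coindexation permitted.
*the witnesses₃* c-commands the pronoun within its binding domain → coindexation would violate Principle B.
*the twins₄*: the pronoun c-commands this R-expression → coindexation would violate Principle C on *the twins₄*.
*the senators₅* and the pronoun do not c-command one another → neither Principle B nor Principle C is at stake; coindexation permitted.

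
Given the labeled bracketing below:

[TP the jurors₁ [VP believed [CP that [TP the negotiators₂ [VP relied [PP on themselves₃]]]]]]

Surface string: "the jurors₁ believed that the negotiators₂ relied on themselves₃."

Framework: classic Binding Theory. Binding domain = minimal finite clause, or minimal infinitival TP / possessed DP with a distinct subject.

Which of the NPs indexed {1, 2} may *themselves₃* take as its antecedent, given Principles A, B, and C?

{2}

*themselves* is an anaphor, so Principle A applies: it must be bound in its binding domain.
Binding domain of *themselves₃*: the embedded TP, whose subject is the negotiators₂.
*the jurors₁* c-commands the anaphor but is outside its binding domain → cannot satisfy Principle A.
*the negotiators₂* c-commands the anaphor within its binding domain → licit binder.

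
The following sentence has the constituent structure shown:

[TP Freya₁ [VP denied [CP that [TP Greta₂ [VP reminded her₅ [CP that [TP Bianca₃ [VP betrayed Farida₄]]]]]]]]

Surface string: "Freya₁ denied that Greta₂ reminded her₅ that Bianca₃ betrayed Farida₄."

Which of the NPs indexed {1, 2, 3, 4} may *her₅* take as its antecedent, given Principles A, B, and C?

{1}

*her* is a pronoun, so Principle B applies: it must be free in its binding domain.
Binding domain of *her₅*: the embedded TP, whose subject is Greta₂.
*Freya₁* c-commands the pronoun but from outside its binding domain, and is not c-commanded by it → coindexation permitted.
*Greta₂* c-commands the pronoun within its binding domain → coindexation would violate Principle B.
*Bianca₃*: the pronoun c-commands this R-expression → coindexation would violate Principle C on *Bianca₃*.
*Farida₄*: the pronoun c-commands this R-expression → coindexation would violate Principle C on *Farida₄*.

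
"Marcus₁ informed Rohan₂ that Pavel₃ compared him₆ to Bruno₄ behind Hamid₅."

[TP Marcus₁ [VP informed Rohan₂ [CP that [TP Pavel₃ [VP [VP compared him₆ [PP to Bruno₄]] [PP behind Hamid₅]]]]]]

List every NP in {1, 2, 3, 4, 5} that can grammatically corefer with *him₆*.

*him* is a pronoun, so Principle B applies: it must be free in its binding domain.
Binding domain of *him₆*: the embedded TP, whose subject is Pavel₃.
*Marcus₁* c-commands the pronoun but from outside its binding domain, and is not c-commanded by it → coindexation permitted.
*Rohan₂* c-commands the pronoun but from outside its binding domain, and is not c-commanded by it → coindexation permitted.
*Pavel₃* c-commands the pronoun within its binding domain → coindexation would violate Principle B.
*Bruno₄*: the pronoun c-commands this R-expression → coindexation would violate Principle C on *Bruno₄*.
*Hamid₅* and the pronoun do not c-command one another → neither Principle B nor Principle C is at stake; coindexation permitted.

{1, 2, 5}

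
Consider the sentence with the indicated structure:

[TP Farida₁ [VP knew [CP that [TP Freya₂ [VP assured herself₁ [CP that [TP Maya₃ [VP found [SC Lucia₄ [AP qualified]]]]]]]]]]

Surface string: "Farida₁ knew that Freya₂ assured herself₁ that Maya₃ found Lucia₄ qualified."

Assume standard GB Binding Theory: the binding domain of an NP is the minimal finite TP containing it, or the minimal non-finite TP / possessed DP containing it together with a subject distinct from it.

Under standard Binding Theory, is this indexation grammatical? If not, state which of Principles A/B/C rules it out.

Principle A

The two coindexed NPs are *Farida₁* and *herself₁*.
*herself₁* is an anaphor. Principle A requires it to be bound within its binding domain — the embedded TP, whose subject is Freya₂.
Within that domain it is c-commanded by *Freya₂*, which does not share its index.
*Farida₁* does c-command the anaphor, but from outside its binding domain.
The anaphor is unbound in its domain → Principle A violation.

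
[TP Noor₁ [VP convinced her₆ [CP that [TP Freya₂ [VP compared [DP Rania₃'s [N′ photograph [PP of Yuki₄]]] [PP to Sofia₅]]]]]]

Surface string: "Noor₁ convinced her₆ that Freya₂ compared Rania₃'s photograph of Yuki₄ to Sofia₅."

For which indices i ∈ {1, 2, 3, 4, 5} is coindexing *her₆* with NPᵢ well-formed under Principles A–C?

none

*her* is a pronoun, so Principle B applies: it must be free in its binding domain.
Binding domain of *her₆*: the matrix TP, whose subject is Noor₁.
*Noor₁* c-commands the pronoun within its binding domain → coindexation would violate Principle B.
*Freya₂*: the pronoun c-commands this R-expression → coindexation would violate Principle C on *Freya₂*.
*Rania₃*: the pronoun c-commands this R-expression → coindexation would violate Principle C on *Rania₃*.
*Yuki₄*: the pronoun c-commands this R-expression → coindexation would violate Principle C on *Yuki₄*.
*Sofia₅*: the pronoun c-commands this R-expression → coindexation would violate Principle C on *Sofia₅*.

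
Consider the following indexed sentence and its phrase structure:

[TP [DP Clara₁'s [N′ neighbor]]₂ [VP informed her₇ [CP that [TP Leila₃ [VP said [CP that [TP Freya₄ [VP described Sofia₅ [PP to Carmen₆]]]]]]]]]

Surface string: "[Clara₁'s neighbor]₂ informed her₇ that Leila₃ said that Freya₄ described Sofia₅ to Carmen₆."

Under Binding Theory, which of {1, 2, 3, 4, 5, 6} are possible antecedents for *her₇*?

{1}

*her* is a pronoun, so Principle B applies: it must be free in its binding domain.
Binding domain of *her₇*: the matrix TP, whose subject is [Clara₁'s neighbor]₂.
*Clara₁* and the pronoun do not c-command one another → neither Principle B nor Principle C is at stake; coindexation permitted.
*[Clara₁'s neighbor]₂* c-commands the pronoun within its binding domain → coindexation would violate Principle B.
*Leila₃*: the pronoun c-commands this R-expression → coindexation would violate Principle C on *Leila₃*.
*Freya₄*: the pronoun c-commands this R-expression → coindexation would violate Principle C on *Freya₄*.
*Sofia₅*: the pronoun c-commands this R-expression → coindexation would violate Principle C on *Sofia₅*.
*Carmen₆*: the pronoun c-commands this R-expression → coindexation would violate Principle C on *Carmen₆*.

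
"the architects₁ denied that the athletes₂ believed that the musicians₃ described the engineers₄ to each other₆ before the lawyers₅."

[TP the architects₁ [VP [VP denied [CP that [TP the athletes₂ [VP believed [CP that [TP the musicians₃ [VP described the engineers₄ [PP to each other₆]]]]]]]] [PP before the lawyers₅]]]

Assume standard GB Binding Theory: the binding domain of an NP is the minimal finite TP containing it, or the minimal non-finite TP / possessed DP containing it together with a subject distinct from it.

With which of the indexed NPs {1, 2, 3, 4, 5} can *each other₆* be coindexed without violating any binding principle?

*each other* is an anaphor, so Principle A applies: it must be bound in its binding domain.
Binding domain of *each other₆*: the embedded TP, whose subject is the musicians₃.
*the architects₁* c-commands the anaphor but is outside its binding domain → cannot satisfy Principle A.
*the athletes₂* c-commands the anaphor but is outside its binding domain → cannot satisfy Principle A.
*the musicians₃* c-commands the anaphor within its binding domain → licit binder.
*the engineers₄* c-commands the anaphor within its binding domain → licit binder.
*the lawyers₅* does not c-command the anaphor → cannot bind it.

{3, 4}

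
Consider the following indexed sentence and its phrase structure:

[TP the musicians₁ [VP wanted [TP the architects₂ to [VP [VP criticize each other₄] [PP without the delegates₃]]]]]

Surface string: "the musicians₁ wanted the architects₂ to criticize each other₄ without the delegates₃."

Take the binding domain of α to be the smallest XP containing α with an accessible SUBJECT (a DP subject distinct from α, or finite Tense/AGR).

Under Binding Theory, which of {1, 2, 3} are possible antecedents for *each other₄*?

*each other* is an anaphor, so Principle A applies: it must be bound in its binding domain.
Binding domain of *each other₄*: the embedded TP, whose subject is the architects₂.
*the musicians₁* c-commands the anaphor but is outside its binding domain → cannot satisfy Principle A.
*the architects₂* c-commands the anaphor within its binding domain → licit binder.
*the delegates₃* does not c-command the anaphor → cannot bind it.

{2}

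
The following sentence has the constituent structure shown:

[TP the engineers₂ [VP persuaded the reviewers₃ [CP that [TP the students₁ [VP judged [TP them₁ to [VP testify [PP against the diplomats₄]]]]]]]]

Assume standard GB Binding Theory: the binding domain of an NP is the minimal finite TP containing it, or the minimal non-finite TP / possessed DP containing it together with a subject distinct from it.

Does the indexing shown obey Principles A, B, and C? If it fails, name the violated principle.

Principle B

The two coindexed NPs are *the students₁* and *them₁*.
*them₁* is a pronoun. Its binding domain is the embedded TP, whose subject is the students₁.
*the students₁* c-commands it within that domain and carries the same index.
The pronoun is locally bound → Principle B violation.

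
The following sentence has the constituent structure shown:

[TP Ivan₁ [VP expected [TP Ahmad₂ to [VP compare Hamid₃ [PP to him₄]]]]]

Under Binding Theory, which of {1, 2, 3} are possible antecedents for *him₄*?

*him* is a pronoun, so Principle B applies: it must be free in its binding domain.
Binding domain of *him₄*: the embedded TP, whose subject is Ahmad₂.
*Ivan₁* c-commands the pronoun but from outside its binding domain, and is not c-commanded by it → coindexation permitted.
*Ahmad₂* c-commands the pronoun within its binding domain → coindexation would violate Principle B.
*Hamid₃* c-commands the pronoun within its binding domain → coindexation would violate Principle B.

{1}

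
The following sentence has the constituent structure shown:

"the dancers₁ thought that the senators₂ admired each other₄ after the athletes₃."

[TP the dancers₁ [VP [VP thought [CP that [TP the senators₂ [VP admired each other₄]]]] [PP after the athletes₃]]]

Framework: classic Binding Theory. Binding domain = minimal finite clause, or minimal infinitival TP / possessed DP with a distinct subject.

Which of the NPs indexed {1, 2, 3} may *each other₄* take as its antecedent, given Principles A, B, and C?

*each other* is an anaphor, so Principle A applies: it must be bound in its binding domain.
Binding domain of *each other₄*: the embedded TP, whose subject is the senators₂.
*the dancers₁* c-commands the anaphor but is outside its binding domain → cannot satisfy Principle A.
*the senators₂* c-commands the anaphor within its binding domain → licit binder.
*the athletes₃* does not c-command the anaphor → cannot bind it.

{2}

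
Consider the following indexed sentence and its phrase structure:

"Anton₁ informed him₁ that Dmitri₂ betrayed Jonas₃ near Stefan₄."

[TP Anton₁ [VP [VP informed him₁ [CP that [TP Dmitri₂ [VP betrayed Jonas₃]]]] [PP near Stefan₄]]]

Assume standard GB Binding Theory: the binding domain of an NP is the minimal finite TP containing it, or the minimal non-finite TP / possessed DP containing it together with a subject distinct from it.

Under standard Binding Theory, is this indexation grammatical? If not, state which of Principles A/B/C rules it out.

Principle B

The two coindexed NPs are *Anton₁* and *him₁*.
*him₁* is a pronoun. Its binding domain is the matrix TP, whose subject is Anton₁.
*Anton₁* c-commands it within that domain and carries the same index.
The pronoun is locally bound → Principle B violation.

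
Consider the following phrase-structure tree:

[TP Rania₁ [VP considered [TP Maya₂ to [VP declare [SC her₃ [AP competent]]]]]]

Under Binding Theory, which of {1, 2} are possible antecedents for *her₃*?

*her* is a pronoun, so Principle B applies: it must be free in its binding domain.
Binding domain of *her₃*: the embedded TP, whose subject is Maya₂.
*Rania₁* c-commands the pronoun but from outside its binding domain, and is not c-commanded by it → coindexation permitted.
*Maya₂* c-commands the pronoun within its binding domain → coindexation would violate Principle B.

{1}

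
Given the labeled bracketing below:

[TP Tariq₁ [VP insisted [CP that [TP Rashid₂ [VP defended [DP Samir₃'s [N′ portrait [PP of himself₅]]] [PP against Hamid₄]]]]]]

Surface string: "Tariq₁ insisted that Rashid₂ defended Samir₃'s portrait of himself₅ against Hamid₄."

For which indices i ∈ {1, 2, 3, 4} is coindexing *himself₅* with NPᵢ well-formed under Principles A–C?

*himself* is an anaphor, so Principle A applies: it must be bound in its binding domain.
Binding domain of *himself₅*: the possessed DP, whose subject is Samir₃.
*Tariq₁* c-commands the anaphor but is outside its binding domain → cannot satisfy Principle A.
*Rashid₂* c-commands the anaphor but is outside its binding domain → cannot satisfy Principle A.
*Samir₃* c-commands the anaphor within its binding domain → licit binder.
*Hamid₄* does not c-command the anaphor → cannot bind it.

{3}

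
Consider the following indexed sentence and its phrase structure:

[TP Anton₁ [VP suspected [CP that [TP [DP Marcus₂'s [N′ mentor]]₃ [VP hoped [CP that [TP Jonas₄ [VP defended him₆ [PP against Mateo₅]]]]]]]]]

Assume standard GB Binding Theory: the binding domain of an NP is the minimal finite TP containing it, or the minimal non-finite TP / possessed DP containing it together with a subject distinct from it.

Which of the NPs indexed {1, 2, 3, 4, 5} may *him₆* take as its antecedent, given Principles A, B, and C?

*him* is a pronoun, so Principle B applies: it must be free in its binding domain.
Binding domain of *him₆*: the embedded TP, whose subject is Jonas₄.
*Anton₁* c-commands the pronoun but from outside its binding domain, and is not c-commanded by it → coindexation permitted.
*Marcus₂* and the pronoun do not c-command one another → neither Principle B nor Principle C is at stake; coindexation permitted.
*[Marcus₂'s mentor]₃* c-commands the pronoun but from outside its binding domain, and is not c-commanded by it → coindexation permitted.
*Jonas₄* c-commands the pronoun within its binding domain → coindexation would violate Principle B.
*Mateo₅*: the pronoun c-commands this R-expression → coindexation would violate Principle C on *Mateo₅*.

{1, 2, 3}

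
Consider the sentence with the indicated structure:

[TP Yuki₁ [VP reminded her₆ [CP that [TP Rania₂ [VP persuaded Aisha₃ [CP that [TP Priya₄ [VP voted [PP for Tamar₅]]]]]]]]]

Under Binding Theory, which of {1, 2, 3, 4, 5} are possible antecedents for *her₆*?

*her* is a pronoun, so Principle B applies: it must be free in its binding domain.
Binding domain of *her₆*: the matrix TP, whose subject is Yuki₁.
*Yuki₁* c-commands the pronoun within its binding domain → coindexation would violate Principle B.
*Rania₂*: the pronoun c-commands this R-expression → coindexation would violate Principle C on *Rania₂*.
*Aisha₃*: the pronoun c-commands this R-expression → coindexation would violate Principle C on *Aisha₃*.
*Priya₄*: the pronoun c-commands this R-expression → coindexation would violate Principle C on *Priya₄*.
*Tamar₅*: the pronoun c-commands this R-expression → coindexation would violate Principle C on *Tamar₅*.

none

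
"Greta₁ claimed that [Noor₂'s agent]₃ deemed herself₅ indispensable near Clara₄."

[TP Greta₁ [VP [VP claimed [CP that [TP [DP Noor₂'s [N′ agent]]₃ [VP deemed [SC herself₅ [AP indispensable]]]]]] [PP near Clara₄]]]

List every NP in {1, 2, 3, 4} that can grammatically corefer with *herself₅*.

*herself* is an anaphor, so Principle A applies: it must be bound in its binding domain.
Binding domain of *herself₅*: the embedded TP, whose subject is [Noor₂'s agent]₃.
*Greta₁* c-commands the anaphor but is outside its binding domain → cannot satisfy Principle A.
*Noor₂* does not c-command the anaphor → cannot bind it.
*[Noor₂'s agent]₃* c-commands the anaphor within its binding domain → licit binder.
*Clara₄* does not c-command the anaphor → cannot bind it.

{3}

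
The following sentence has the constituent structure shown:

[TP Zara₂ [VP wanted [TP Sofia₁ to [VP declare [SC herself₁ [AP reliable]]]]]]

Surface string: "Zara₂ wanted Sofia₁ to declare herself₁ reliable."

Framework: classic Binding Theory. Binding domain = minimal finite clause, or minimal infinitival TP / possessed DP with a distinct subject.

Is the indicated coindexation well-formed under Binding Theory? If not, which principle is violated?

grammatical

The two coindexed NPs are *Sofia₁* and *herself₁*.
*herself₁* is an anaphor; its binding domain is the embedded TP, whose subject is Sofia₁. *Sofia₁* c-commands it within that domain and shares its index, so Principle A is satisfied.
*Sofia₁* is an R-expression; *herself₁* does not c-command it, and no other NP shares its index, so Principle C is satisfied.
All principles are respected.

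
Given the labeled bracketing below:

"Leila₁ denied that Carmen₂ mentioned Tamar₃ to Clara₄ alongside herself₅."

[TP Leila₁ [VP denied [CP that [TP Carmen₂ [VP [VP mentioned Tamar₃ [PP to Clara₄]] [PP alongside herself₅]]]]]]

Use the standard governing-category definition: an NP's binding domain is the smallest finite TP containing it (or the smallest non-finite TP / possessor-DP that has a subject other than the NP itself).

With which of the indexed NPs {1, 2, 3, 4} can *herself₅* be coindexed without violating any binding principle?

{2}

*herself* is an anaphor, so Principle A applies: it must be bound in its binding domain.
Binding domain of *herself₅*: the embedded TP, whose subject is Carmen₂.
*Leila₁* c-commands the anaphor but is outside its binding domain → cannot satisfy Principle A.
*Carmen₂* c-commands the anaphor within its binding domain → licit binder.
*Tamar₃* does not c-command the anaphor → cannot bind it.
*Clara₄* does not c-command the anaphor → cannot bind it.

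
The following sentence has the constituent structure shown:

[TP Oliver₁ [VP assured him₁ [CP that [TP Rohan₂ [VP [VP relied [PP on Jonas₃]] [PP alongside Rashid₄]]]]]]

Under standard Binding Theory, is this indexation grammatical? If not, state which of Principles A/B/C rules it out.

The two coindexed NPs are *Oliver₁* and *him₁*.
*him₁* is a pronoun. Its binding domain is the matrix TP, whose subject is Oliver₁.
*Oliver₁* c-commands it within that domain and carries the same index.
The pronoun is locally bound → Principle B violation.

Principle B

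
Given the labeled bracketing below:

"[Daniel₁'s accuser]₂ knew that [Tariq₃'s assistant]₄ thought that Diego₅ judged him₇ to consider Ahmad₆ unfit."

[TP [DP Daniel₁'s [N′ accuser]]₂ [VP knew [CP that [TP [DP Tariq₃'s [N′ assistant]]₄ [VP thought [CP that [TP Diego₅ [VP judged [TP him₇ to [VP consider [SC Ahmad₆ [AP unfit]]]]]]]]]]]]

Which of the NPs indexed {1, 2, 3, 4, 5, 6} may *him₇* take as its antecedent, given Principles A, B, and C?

*him* is a pronoun, so Principle B applies: it must be free in its binding domain.
Binding domain of *him₇*: the embedded TP, whose subject is Diego₅.
*Daniel₁* and the pronoun do not c-command one another → neither Principle B nor Principle C is at stake; coindexation permitted.
*[Daniel₁'s accuser]₂* c-commands the pronoun but from outside its binding domain, and is not c-commanded by it → coindexation permitted.
*Tariq₃* and the pronoun do not c-command one another → neither Principle B nor Principle C is at stake; coindexation permitted.
*[Tariq₃'s assistant]₄* c-commands the pronoun but from outside its binding domain, and is not c-commanded by it → coindexation permitted.
*Diego₅* c-commands the pronoun within its binding domain → coindexation would violate Principle B.
*Ahmad₆*: the pronoun c-commands this R-expression → coindexation would violate Principle C on *Ahmad₆*.

{1, 2, 3, 4}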